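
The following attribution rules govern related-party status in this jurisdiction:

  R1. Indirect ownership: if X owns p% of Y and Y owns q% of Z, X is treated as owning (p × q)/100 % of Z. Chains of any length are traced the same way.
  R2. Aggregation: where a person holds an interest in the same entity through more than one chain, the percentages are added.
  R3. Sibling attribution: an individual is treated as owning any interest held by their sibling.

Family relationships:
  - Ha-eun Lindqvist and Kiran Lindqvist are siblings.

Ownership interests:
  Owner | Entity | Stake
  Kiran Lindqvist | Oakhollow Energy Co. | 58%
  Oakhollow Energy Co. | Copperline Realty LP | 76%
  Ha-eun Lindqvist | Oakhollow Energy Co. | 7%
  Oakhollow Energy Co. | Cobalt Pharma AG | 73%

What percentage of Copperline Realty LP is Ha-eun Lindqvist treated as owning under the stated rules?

49.4%

By sibling attribution (R3), Ha-eun Lindqvist is treated as also owning Kiran Lindqvist's interest in Oakhollow Energy Co, giving 7% + 58% = 65%.
Chain via Oakhollow Energy Co. (R1): 65% × 76% = 49.4% of Copperline Realty LP.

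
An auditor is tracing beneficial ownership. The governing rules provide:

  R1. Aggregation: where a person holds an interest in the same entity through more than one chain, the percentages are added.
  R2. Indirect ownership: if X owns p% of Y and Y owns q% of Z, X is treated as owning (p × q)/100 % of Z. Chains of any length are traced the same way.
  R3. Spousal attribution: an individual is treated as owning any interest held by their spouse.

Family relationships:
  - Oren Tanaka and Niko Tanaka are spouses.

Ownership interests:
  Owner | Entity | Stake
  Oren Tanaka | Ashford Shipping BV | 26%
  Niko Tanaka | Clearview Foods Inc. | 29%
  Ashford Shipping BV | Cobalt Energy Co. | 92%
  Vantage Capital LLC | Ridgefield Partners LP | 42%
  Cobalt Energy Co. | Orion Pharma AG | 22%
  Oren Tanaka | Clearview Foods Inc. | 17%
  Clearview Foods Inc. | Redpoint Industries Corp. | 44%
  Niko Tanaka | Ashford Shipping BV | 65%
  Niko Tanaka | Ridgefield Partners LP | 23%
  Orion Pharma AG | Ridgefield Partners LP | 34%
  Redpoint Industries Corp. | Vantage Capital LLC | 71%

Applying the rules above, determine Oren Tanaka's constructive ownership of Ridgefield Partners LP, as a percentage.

By spousal attribution (R3), Oren Tanaka is treated as also owning Niko Tanaka's interest in Clearview Foods Inc, giving 17% + 29% = 46%.
By spousal attribution (R3), Oren Tanaka is treated as also owning Niko Tanaka's interest in Ashford Shipping BV, giving 26% + 65% = 91%.
By spousal attribution (R3), Oren Tanaka is treated as owning Niko Tanaka's 23% interest in Ridgefield Partners LP.
Chain via Clearview Foods Inc. → Redpoint Industries Corp. → Vantage Capital LLC (R2): 46% × 44% × 71% × 42% = 6.035568% of Ridgefield Partners LP.
Chain via Ashford Shipping BV → Cobalt Energy Co. → Orion Pharma AG (R2): 91% × 92% × 22% × 34% = 6.262256% of Ridgefield Partners LP.
Direct interest in Ridgefield Partners LP: 23%.
Aggregating (R1): 6.035568% + 6.262256% + 23% = 35.297824%.

35.297824%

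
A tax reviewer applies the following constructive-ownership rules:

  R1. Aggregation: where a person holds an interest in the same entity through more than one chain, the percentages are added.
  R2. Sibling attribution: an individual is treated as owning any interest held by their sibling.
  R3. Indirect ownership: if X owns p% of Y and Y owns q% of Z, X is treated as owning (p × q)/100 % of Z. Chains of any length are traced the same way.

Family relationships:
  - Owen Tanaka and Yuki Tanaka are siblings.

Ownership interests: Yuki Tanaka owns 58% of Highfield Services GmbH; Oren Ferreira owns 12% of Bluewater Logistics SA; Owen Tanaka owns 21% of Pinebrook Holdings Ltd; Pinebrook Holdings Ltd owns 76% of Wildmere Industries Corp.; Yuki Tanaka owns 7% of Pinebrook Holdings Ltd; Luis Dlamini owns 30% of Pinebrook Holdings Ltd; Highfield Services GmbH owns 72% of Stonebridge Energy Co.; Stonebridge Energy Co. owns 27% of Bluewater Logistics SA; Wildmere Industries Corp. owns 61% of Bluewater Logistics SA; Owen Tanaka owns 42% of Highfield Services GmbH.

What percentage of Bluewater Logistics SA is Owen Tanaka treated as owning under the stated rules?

32.4208%

By sibling attribution (R2), Owen Tanaka is treated as also owning Yuki Tanaka's interest in Highfield Services GmbH, giving 42% + 58% = 100%.
By sibling attribution (R2), Owen Tanaka is treated as also owning Yuki Tanaka's interest in Pinebrook Holdings Ltd, giving 21% + 7% = 28%.
Chain via Highfield Services GmbH → Stonebridge Energy Co. (R3): 100% × 72% × 27% = 19.44% of Bluewater Logistics SA.
Chain via Pinebrook Holdings Ltd → Wildmere Industries Corp. (R3): 28% × 76% × 61% = 12.9808% of Bluewater Logistics SA.
Aggregating (R1): 19.44% + 12.9808% = 32.4208%.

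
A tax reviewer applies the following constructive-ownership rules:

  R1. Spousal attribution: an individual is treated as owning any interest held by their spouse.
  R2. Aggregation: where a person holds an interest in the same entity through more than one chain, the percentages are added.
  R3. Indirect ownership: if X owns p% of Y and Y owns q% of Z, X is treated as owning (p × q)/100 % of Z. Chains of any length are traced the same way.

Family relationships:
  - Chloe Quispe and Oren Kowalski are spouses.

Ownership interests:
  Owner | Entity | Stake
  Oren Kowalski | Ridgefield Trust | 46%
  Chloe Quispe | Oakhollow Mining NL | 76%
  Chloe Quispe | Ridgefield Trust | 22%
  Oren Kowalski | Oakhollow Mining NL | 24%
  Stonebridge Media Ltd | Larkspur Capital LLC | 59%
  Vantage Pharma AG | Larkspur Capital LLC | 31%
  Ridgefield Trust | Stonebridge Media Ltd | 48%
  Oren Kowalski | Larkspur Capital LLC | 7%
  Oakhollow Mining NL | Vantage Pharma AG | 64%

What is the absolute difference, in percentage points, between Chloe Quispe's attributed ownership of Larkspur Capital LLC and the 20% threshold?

26.0976

By spousal attribution (R1), Chloe Quispe is treated as also owning Oren Kowalski's interest in Ridgefield Trust, giving 22% + 46% = 68%.
By spousal attribution (R1), Chloe Quispe is treated as also owning Oren Kowalski's interest in Oakhollow Mining NL, giving 76% + 24% = 100%.
By spousal attribution (R1), Chloe Quispe is treated as owning Oren Kowalski's 7% interest in Larkspur Capital LLC.
Chain via Ridgefield Trust → Stonebridge Media Ltd (R3): 68% × 48% × 59% = 19.2576% of Larkspur Capital LLC.
Chain via Oakhollow Mining NL → Vantage Pharma AG (R3): 100% × 64% × 31% = 19.84% of Larkspur Capital LLC.
Direct interest in Larkspur Capital LLC: 7%.
Aggregating (R2): 19.2576% + 19.84% + 7% = 46.0976%.
46.0976% exceeds the 20% threshold by 26.0976 percentage points.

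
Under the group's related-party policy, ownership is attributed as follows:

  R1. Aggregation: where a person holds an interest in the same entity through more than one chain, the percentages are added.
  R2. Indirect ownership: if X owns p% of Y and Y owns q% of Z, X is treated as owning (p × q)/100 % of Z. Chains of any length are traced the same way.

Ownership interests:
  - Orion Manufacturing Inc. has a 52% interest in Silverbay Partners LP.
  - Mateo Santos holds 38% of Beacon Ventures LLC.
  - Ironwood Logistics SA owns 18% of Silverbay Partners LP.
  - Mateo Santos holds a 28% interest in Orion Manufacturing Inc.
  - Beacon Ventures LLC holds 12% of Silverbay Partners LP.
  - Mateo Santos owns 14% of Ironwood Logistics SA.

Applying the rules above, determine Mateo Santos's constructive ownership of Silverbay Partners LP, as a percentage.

Chain via Ironwood Logistics SA (R2): 14% × 18% = 2.52% of Silverbay Partners LP.
Chain via Beacon Ventures LLC (R2): 38% × 12% = 4.56% of Silverbay Partners LP.
Chain via Orion Manufacturing Inc. (R2): 28% × 52% = 14.56% of Silverbay Partners LP.
Aggregating (R1): 2.52% + 4.56% + 14.56% = 21.64%.

21.64%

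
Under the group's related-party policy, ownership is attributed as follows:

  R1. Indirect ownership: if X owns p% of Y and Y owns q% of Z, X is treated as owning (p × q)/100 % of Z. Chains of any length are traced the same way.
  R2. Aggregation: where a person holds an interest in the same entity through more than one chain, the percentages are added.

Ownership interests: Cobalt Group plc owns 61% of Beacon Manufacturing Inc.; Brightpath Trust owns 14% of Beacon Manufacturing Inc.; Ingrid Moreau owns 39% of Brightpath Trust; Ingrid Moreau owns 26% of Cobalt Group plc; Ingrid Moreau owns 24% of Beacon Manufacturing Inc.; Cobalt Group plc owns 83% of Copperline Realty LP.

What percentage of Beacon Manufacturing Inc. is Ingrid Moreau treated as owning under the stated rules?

Chain via Brightpath Trust (R1): 39% × 14% = 5.46% of Beacon Manufacturing Inc.
Chain via Cobalt Group plc (R1): 26% × 61% = 15.86% of Beacon Manufacturing Inc.
Direct interest in Beacon Manufacturing Inc: 24%.
Aggregating (R2): 5.46% + 15.86% + 24% = 45.32%.

45.32%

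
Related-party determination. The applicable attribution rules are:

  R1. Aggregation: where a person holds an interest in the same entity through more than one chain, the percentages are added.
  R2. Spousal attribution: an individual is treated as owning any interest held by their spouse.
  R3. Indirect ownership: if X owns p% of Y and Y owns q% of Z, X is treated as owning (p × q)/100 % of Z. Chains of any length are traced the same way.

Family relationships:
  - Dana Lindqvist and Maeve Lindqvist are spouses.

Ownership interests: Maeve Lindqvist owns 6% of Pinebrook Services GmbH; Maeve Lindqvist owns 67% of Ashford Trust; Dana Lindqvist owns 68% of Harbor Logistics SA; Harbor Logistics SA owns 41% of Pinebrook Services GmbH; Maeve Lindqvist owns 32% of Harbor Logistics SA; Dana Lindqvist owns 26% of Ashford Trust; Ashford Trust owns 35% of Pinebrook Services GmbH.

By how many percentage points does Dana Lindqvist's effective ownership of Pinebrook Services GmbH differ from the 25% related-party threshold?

54.55

By spousal attribution (R2), Dana Lindqvist is treated as also owning Maeve Lindqvist's interest in Ashford Trust, giving 26% + 67% = 93%.
By spousal attribution (R2), Dana Lindqvist is treated as also owning Maeve Lindqvist's interest in Harbor Logistics SA, giving 68% + 32% = 100%.
By spousal attribution (R2), Dana Lindqvist is treated as owning Maeve Lindqvist's 6% interest in Pinebrook Services GmbH.
Chain via Ashford Trust (R3): 93% × 35% = 32.55% of Pinebrook Services GmbH.
Chain via Harbor Logistics SA (R3): 100% × 41% = 41% of Pinebrook Services GmbH.
Direct interest in Pinebrook Services GmbH: 6%.
Aggregating (R1): 32.55% + 41% + 6% = 79.55%.
79.55% exceeds the 25% threshold by 54.55 percentage points.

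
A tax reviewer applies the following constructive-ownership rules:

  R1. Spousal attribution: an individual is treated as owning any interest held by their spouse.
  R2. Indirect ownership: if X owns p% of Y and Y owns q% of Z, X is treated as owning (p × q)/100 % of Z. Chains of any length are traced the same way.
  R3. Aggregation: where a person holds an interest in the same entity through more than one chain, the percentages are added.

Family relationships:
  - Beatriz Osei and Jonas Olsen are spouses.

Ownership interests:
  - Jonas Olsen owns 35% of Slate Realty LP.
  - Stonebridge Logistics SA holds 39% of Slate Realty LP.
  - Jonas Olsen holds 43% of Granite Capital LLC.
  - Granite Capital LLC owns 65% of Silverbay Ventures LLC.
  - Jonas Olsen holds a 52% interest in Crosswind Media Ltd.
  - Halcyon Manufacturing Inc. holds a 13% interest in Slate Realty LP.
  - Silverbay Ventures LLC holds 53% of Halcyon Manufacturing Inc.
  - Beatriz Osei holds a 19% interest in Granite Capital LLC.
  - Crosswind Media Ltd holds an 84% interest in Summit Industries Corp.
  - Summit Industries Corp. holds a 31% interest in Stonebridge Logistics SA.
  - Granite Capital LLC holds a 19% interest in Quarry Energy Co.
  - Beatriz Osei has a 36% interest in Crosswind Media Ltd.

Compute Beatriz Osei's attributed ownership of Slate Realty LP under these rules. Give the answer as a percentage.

By spousal attribution (R1), Beatriz Osei is treated as also owning Jonas Olsen's interest in Granite Capital LLC, giving 19% + 43% = 62%.
By spousal attribution (R1), Beatriz Osei is treated as also owning Jonas Olsen's interest in Crosswind Media Ltd, giving 36% + 52% = 88%.
By spousal attribution (R1), Beatriz Osei is treated as owning Jonas Olsen's 35% interest in Slate Realty LP.
Chain via Granite Capital LLC → Silverbay Ventures LLC → Halcyon Manufacturing Inc. (R2): 62% × 65% × 53% × 13% = 2.77667% of Slate Realty LP.
Chain via Crosswind Media Ltd → Summit Industries Corp. → Stonebridge Logistics SA (R2): 88% × 84% × 31% × 39% = 8.936928% of Slate Realty LP.
Direct interest in Slate Realty LP: 35%.
Aggregating (R3): 2.77667% + 8.936928% + 35% = 46.713598%.

46.713598%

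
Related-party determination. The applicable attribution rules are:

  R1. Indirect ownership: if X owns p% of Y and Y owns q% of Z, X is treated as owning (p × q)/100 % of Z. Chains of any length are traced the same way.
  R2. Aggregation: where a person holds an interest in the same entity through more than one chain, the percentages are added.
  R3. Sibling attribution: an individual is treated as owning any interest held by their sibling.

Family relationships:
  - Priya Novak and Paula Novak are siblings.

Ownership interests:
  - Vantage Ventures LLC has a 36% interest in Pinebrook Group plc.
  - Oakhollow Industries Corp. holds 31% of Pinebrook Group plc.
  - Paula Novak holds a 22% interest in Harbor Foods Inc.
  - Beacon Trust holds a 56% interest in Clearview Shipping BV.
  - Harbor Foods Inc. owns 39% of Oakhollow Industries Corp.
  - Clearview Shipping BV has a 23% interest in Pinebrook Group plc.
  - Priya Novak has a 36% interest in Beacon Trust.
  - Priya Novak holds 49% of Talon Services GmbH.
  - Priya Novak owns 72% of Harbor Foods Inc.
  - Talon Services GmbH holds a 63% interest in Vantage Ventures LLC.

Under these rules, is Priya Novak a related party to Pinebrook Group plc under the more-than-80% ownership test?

No

By sibling attribution (R3), Priya Novak is treated as also owning Paula Novak's interest in Harbor Foods Inc, giving 72% + 22% = 94%.
Chain via Harbor Foods Inc. → Oakhollow Industries Corp. (R1): 94% × 39% × 31% = 11.3646% of Pinebrook Group plc.
Chain via Beacon Trust → Clearview Shipping BV (R1): 36% × 56% × 23% = 4.6368% of Pinebrook Group plc.
Chain via Talon Services GmbH → Vantage Ventures LLC (R1): 49% × 63% × 36% = 11.1132% of Pinebrook Group plc.
Aggregating (R2): 11.3646% + 4.6368% + 11.1132% = 27.1146%.
27.1146% does not exceed the 80% threshold, so Priya is not a related party to Pinebrook Group plc.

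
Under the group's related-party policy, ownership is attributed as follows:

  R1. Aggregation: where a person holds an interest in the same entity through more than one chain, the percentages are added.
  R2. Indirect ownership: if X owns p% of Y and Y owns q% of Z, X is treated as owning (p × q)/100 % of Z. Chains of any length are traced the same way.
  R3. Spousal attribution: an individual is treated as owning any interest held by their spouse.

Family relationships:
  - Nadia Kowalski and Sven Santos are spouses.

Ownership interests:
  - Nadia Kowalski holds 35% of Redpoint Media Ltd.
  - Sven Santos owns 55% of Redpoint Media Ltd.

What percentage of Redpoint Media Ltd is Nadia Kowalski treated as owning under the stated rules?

90%

By spousal attribution (R3), Nadia Kowalski is treated as also owning Sven Santos's interest in Redpoint Media Ltd, giving 35% + 55% = 90%.
Direct interest in Redpoint Media Ltd: 90%.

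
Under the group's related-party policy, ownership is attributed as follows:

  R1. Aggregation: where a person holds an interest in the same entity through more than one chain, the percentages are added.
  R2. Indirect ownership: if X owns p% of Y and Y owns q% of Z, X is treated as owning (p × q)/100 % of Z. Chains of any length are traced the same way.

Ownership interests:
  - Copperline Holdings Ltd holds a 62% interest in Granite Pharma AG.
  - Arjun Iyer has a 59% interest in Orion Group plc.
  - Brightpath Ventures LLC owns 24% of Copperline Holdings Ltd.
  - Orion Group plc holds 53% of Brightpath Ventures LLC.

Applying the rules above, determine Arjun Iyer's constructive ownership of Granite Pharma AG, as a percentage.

4.652976%

Chain via Orion Group plc → Brightpath Ventures LLC → Copperline Holdings Ltd (R2): 59% × 53% × 24% × 62% = 4.652976% of Granite Pharma AG.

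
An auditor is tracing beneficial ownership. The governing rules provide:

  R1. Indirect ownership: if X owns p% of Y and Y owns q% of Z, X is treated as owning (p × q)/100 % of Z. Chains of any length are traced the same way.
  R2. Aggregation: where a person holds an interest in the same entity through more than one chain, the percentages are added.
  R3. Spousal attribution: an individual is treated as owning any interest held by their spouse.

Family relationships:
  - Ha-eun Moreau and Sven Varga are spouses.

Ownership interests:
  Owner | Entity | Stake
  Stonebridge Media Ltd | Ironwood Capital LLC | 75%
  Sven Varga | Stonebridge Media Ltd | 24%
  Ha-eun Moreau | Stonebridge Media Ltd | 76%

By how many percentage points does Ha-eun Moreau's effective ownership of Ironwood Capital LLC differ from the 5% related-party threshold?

By spousal attribution (R3), Ha-eun Moreau is treated as also owning Sven Varga's interest in Stonebridge Media Ltd, giving 76% + 24% = 100%.
Chain via Stonebridge Media Ltd (R1): 100% × 75% = 75% of Ironwood Capital LLC.
75% exceeds the 5% threshold by 70 percentage points.

70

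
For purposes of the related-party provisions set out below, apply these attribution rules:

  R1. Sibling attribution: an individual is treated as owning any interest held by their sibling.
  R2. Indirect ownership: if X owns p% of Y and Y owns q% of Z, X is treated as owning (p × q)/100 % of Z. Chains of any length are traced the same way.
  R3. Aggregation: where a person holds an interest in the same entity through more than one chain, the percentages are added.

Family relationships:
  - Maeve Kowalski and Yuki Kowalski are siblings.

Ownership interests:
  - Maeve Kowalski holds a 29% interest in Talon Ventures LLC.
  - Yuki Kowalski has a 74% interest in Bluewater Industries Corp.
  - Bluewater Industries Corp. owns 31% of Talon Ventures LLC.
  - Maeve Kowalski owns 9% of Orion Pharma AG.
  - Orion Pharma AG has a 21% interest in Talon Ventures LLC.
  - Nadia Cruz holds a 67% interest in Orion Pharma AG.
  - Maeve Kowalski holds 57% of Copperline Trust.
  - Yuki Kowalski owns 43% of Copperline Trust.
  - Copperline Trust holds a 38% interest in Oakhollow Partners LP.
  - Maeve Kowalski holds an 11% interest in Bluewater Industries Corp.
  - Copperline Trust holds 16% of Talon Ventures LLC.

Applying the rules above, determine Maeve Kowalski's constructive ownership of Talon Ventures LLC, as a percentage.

73.24%

By sibling attribution (R1), Maeve Kowalski is treated as also owning Yuki Kowalski's interest in Copperline Trust, giving 57% + 43% = 100%.
By sibling attribution (R1), Maeve Kowalski is treated as also owning Yuki Kowalski's interest in Bluewater Industries Corp, giving 11% + 74% = 85%.
Chain via Copperline Trust (R2): 100% × 16% = 16% of Talon Ventures LLC.
Chain via Orion Pharma AG (R2): 9% × 21% = 1.89% of Talon Ventures LLC.
Chain via Bluewater Industries Corp. (R2): 85% × 31% = 26.35% of Talon Ventures LLC.
Direct interest in Talon Ventures LLC: 29%.
Aggregating (R3): 16% + 1.89% + 26.35% + 29% = 73.24%.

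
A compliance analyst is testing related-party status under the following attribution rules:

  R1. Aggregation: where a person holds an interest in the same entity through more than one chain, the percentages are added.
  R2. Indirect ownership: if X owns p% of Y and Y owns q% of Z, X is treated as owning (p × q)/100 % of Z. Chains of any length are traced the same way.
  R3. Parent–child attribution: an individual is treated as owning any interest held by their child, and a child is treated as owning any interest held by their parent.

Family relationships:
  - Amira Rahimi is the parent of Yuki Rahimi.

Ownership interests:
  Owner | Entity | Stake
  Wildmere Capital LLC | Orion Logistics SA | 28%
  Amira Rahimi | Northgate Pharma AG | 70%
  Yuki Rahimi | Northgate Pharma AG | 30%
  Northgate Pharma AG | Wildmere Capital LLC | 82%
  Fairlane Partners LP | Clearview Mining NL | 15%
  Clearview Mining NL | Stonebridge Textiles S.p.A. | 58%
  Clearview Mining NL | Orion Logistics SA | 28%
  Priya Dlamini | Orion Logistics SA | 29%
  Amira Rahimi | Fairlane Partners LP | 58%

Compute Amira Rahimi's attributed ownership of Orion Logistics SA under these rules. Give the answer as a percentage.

25.396%

By parent–child attribution (R3), Amira Rahimi is treated as also owning Yuki Rahimi's interest in Northgate Pharma AG, giving 70% + 30% = 100%.
Chain via Fairlane Partners LP → Clearview Mining NL (R2): 58% × 15% × 28% = 2.436% of Orion Logistics SA.
Chain via Northgate Pharma AG → Wildmere Capital LLC (R2): 100% × 82% × 28% = 22.96% of Orion Logistics SA.
Aggregating (R1): 2.436% + 22.96% = 25.396%.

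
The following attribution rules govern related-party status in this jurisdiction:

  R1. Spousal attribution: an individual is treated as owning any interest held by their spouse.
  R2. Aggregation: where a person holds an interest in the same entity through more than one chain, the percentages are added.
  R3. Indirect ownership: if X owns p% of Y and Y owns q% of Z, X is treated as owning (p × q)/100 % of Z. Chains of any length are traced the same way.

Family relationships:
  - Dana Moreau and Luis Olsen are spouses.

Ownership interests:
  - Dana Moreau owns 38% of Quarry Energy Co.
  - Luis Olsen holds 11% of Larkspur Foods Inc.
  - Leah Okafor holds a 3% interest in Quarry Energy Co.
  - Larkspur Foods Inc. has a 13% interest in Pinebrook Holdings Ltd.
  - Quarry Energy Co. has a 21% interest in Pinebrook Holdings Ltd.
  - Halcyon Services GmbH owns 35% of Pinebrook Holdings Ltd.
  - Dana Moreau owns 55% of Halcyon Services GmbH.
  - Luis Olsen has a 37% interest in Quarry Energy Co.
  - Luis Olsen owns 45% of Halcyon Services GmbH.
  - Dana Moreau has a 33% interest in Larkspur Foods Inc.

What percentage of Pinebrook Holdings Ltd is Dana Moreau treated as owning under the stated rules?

56.47%

By spousal attribution (R1), Dana Moreau is treated as also owning Luis Olsen's interest in Quarry Energy Co, giving 38% + 37% = 75%.
By spousal attribution (R1), Dana Moreau is treated as also owning Luis Olsen's interest in Larkspur Foods Inc, giving 33% + 11% = 44%.
By spousal attribution (R1), Dana Moreau is treated as also owning Luis Olsen's interest in Halcyon Services GmbH, giving 55% + 45% = 100%.
Chain via Quarry Energy Co. (R3): 75% × 21% = 15.75% of Pinebrook Holdings Ltd.
Chain via Larkspur Foods Inc. (R3): 44% × 13% = 5.72% of Pinebrook Holdings Ltd.
Chain via Halcyon Services GmbH (R3): 100% × 35% = 35% of Pinebrook Holdings Ltd.
Aggregating (R2): 15.75% + 5.72% + 35% = 56.47%.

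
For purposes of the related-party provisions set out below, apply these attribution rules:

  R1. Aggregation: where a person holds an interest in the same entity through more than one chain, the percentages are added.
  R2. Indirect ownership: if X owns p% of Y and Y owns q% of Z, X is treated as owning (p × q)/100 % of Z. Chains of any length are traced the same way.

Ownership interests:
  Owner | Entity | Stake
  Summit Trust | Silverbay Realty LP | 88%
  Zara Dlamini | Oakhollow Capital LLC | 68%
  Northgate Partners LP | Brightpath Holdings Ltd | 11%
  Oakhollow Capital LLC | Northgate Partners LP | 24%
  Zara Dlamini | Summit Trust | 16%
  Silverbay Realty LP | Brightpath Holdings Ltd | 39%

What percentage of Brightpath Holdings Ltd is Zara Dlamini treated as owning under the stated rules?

Chain via Oakhollow Capital LLC → Northgate Partners LP (R2): 68% × 24% × 11% = 1.7952% of Brightpath Holdings Ltd.
Chain via Summit Trust → Silverbay Realty LP (R2): 16% × 88% × 39% = 5.4912% of Brightpath Holdings Ltd.
Aggregating (R1): 1.7952% + 5.4912% = 7.2864%.

7.2864%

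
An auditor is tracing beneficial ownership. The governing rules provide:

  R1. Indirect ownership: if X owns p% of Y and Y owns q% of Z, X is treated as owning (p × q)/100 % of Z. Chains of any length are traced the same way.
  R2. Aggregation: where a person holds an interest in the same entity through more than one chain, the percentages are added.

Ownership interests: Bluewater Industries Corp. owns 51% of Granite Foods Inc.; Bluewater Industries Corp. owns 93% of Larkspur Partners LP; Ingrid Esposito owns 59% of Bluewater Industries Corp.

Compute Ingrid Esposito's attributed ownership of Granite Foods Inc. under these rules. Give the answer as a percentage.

Chain via Bluewater Industries Corp. (R1): 59% × 51% = 30.09% of Granite Foods Inc.

30.09%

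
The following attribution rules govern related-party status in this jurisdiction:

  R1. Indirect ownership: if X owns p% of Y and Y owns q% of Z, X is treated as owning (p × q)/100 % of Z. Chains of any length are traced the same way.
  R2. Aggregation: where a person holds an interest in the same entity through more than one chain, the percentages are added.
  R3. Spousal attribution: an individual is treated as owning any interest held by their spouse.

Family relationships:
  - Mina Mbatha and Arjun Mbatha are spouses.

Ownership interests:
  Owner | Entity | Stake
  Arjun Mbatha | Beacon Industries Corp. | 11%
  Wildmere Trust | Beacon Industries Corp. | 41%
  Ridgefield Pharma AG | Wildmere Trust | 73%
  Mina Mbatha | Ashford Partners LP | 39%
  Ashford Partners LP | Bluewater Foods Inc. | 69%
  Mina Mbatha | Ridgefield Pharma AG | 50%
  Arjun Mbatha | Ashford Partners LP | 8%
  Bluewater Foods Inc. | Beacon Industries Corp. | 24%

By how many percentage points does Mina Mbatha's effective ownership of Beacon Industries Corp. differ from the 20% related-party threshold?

13.7482

By spousal attribution (R3), Mina Mbatha is treated as also owning Arjun Mbatha's interest in Ashford Partners LP, giving 39% + 8% = 47%.
By spousal attribution (R3), Mina Mbatha is treated as owning Arjun Mbatha's 11% interest in Beacon Industries Corp.
Chain via Ashford Partners LP → Bluewater Foods Inc. (R1): 47% × 69% × 24% = 7.7832% of Beacon Industries Corp.
Chain via Ridgefield Pharma AG → Wildmere Trust (R1): 50% × 73% × 41% = 14.965% of Beacon Industries Corp.
Direct interest in Beacon Industries Corp: 11%.
Aggregating (R2): 7.7832% + 14.965% + 11% = 33.7482%.
33.7482% exceeds the 20% threshold by 13.7482 percentage points.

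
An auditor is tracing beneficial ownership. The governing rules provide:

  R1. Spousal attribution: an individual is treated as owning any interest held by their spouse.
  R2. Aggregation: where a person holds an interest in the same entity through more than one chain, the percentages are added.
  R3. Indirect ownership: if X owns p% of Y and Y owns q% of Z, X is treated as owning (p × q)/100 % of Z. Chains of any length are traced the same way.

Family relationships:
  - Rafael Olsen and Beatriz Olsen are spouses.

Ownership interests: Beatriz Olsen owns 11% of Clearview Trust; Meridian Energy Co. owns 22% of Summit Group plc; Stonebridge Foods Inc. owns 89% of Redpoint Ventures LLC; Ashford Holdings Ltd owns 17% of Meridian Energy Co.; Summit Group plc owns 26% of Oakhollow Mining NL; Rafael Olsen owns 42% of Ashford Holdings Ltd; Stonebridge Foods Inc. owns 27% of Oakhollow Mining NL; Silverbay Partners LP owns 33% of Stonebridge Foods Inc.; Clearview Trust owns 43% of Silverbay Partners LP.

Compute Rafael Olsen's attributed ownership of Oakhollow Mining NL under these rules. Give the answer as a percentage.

By spousal attribution (R1), Rafael Olsen is treated as owning Beatriz Olsen's 11% interest in Clearview Trust.
Chain via Ashford Holdings Ltd → Meridian Energy Co. → Summit Group plc (R3): 42% × 17% × 22% × 26% = 0.408408% of Oakhollow Mining NL.
Chain via Clearview Trust → Silverbay Partners LP → Stonebridge Foods Inc. (R3): 11% × 43% × 33% × 27% = 0.421443% of Oakhollow Mining NL.
Aggregating (R2): 0.408408% + 0.421443% = 0.829851%.

0.829851%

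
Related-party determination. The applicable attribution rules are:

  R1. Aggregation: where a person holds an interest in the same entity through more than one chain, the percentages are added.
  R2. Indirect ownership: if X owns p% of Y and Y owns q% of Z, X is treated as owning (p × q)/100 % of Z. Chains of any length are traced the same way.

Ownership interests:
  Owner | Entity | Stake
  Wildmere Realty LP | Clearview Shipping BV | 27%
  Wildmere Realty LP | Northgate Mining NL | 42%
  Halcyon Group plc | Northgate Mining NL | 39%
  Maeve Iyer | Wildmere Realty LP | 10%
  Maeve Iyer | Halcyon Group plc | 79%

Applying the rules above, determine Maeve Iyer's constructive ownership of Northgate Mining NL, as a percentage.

Chain via Halcyon Group plc (R2): 79% × 39% = 30.81% of Northgate Mining NL.
Chain via Wildmere Realty LP (R2): 10% × 42% = 4.2% of Northgate Mining NL.
Aggregating (R1): 30.81% + 4.2% = 35.01%.

35.01%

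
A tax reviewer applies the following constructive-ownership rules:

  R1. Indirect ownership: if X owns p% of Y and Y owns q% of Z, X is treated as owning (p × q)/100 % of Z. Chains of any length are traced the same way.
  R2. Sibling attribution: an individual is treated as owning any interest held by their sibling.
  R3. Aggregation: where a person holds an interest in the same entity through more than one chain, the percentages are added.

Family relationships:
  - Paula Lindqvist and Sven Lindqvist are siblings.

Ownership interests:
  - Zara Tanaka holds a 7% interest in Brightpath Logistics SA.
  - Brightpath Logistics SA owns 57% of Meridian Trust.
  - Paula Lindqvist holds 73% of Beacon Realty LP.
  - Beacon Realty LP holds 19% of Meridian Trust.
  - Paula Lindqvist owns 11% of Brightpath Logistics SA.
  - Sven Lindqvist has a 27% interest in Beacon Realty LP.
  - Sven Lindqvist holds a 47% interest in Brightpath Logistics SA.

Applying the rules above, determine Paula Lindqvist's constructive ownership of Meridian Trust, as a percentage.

52.06%

By sibling attribution (R2), Paula Lindqvist is treated as also owning Sven Lindqvist's interest in Brightpath Logistics SA, giving 11% + 47% = 58%.
By sibling attribution (R2), Paula Lindqvist is treated as also owning Sven Lindqvist's interest in Beacon Realty LP, giving 73% + 27% = 100%.
Chain via Brightpath Logistics SA (R1): 58% × 57% = 33.06% of Meridian Trust.
Chain via Beacon Realty LP (R1): 100% × 19% = 19% of Meridian Trust.
Aggregating (R3): 33.06% + 19% = 52.06%.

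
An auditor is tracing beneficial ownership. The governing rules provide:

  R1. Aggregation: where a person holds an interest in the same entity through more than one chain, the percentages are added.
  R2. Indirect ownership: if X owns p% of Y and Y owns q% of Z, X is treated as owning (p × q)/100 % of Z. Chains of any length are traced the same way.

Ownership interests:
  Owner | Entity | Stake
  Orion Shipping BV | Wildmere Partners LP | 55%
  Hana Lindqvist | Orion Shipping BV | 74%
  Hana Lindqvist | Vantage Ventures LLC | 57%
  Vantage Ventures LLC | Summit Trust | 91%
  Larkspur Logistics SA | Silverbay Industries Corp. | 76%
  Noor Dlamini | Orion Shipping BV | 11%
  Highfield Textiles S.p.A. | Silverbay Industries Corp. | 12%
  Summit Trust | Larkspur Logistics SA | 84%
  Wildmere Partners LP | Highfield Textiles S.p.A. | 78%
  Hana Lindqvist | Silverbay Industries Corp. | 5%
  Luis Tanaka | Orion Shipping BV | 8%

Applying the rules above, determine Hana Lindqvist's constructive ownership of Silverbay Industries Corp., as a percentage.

Chain via Orion Shipping BV → Wildmere Partners LP → Highfield Textiles S.p.A. (R2): 74% × 55% × 78% × 12% = 3.80952% of Silverbay Industries Corp.
Chain via Vantage Ventures LLC → Summit Trust → Larkspur Logistics SA (R2): 57% × 91% × 84% × 76% = 33.113808% of Silverbay Industries Corp.
Direct interest in Silverbay Industries Corp: 5%.
Aggregating (R1): 3.80952% + 33.113808% + 5% = 41.923328%.

41.923328%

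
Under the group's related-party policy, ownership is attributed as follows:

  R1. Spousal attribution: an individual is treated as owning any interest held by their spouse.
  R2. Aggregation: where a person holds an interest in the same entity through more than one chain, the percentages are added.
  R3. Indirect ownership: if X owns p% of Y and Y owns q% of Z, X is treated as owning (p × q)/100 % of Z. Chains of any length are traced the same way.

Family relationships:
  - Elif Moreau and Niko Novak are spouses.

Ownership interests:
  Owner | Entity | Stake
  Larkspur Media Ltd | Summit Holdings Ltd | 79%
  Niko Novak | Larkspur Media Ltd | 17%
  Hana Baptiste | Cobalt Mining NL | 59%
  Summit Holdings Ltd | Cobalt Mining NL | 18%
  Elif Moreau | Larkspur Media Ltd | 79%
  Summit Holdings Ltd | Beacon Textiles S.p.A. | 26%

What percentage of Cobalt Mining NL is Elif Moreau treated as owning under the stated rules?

13.6512%

By spousal attribution (R1), Elif Moreau is treated as also owning Niko Novak's interest in Larkspur Media Ltd, giving 79% + 17% = 96%.
Chain via Larkspur Media Ltd → Summit Holdings Ltd (R3): 96% × 79% × 18% = 13.6512% of Cobalt Mining NL.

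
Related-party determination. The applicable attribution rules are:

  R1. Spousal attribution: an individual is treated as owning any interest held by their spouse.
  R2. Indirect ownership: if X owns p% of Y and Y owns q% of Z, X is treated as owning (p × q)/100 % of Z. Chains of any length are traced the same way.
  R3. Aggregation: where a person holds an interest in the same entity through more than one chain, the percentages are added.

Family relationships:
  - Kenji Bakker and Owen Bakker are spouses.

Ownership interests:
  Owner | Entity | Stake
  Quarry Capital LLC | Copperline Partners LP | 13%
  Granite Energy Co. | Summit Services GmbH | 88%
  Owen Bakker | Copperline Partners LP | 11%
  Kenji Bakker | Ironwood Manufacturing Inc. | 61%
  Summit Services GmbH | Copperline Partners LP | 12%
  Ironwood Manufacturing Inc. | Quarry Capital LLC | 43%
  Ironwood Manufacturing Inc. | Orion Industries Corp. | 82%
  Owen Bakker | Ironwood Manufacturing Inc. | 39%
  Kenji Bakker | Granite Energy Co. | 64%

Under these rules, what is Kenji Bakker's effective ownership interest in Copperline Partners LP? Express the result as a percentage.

By spousal attribution (R1), Kenji Bakker is treated as also owning Owen Bakker's interest in Ironwood Manufacturing Inc, giving 61% + 39% = 100%.
By spousal attribution (R1), Kenji Bakker is treated as owning Owen Bakker's 11% interest in Copperline Partners LP.
Chain via Granite Energy Co. → Summit Services GmbH (R2): 64% × 88% × 12% = 6.7584% of Copperline Partners LP.
Chain via Ironwood Manufacturing Inc. → Quarry Capital LLC (R2): 100% × 43% × 13% = 5.59% of Copperline Partners LP.
Direct interest in Copperline Partners LP: 11%.
Aggregating (R3): 6.7584% + 5.59% + 11% = 23.3484%.

23.3484%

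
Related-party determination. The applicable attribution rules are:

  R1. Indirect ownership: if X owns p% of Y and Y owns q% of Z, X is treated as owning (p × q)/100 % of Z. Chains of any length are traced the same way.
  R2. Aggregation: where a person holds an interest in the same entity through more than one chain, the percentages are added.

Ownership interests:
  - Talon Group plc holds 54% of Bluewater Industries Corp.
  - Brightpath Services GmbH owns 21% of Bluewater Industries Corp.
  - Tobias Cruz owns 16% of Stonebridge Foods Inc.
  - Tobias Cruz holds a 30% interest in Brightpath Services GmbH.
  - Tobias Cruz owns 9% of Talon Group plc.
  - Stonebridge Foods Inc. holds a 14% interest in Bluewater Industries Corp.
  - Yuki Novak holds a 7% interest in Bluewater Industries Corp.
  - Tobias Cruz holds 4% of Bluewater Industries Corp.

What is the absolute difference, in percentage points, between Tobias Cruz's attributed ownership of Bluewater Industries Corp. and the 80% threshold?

Chain via Stonebridge Foods Inc. (R1): 16% × 14% = 2.24% of Bluewater Industries Corp.
Chain via Talon Group plc (R1): 9% × 54% = 4.86% of Bluewater Industries Corp.
Chain via Brightpath Services GmbH (R1): 30% × 21% = 6.3% of Bluewater Industries Corp.
Direct interest in Bluewater Industries Corp: 4%.
Aggregating (R2): 2.24% + 4.86% + 6.3% + 4% = 17.4%.
17.4% falls short of the 80% threshold by 62.6 percentage points.

62.6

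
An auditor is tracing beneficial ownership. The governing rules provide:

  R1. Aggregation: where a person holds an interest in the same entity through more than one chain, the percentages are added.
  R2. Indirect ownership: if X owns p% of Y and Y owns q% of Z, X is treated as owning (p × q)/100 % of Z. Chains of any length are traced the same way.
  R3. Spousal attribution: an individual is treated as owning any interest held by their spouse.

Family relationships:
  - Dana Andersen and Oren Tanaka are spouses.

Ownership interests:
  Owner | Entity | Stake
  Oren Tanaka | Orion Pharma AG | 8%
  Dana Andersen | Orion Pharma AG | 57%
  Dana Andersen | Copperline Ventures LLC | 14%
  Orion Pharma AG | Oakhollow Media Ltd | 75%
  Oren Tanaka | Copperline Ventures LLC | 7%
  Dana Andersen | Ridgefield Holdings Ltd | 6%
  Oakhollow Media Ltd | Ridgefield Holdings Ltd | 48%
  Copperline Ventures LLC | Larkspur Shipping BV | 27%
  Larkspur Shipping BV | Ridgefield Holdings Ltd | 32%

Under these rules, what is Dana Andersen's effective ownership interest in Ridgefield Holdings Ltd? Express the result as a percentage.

31.2144%

By spousal attribution (R3), Dana Andersen is treated as also owning Oren Tanaka's interest in Orion Pharma AG, giving 57% + 8% = 65%.
By spousal attribution (R3), Dana Andersen is treated as also owning Oren Tanaka's interest in Copperline Ventures LLC, giving 14% + 7% = 21%.
Chain via Orion Pharma AG → Oakhollow Media Ltd (R2): 65% × 75% × 48% = 23.4% of Ridgefield Holdings Ltd.
Chain via Copperline Ventures LLC → Larkspur Shipping BV (R2): 21% × 27% × 32% = 1.8144% of Ridgefield Holdings Ltd.
Direct interest in Ridgefield Holdings Ltd: 6%.
Aggregating (R1): 23.4% + 1.8144% + 6% = 31.2144%.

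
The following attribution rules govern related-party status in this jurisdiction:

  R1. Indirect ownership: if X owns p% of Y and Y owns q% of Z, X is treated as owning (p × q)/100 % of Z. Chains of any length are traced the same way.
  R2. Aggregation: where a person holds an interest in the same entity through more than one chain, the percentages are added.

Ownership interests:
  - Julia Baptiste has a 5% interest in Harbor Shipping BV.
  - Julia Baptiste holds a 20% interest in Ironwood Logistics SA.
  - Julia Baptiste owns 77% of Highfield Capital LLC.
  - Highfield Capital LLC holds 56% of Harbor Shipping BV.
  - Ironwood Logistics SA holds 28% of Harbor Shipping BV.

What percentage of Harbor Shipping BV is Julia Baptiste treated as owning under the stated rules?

53.72%

Chain via Ironwood Logistics SA (R1): 20% × 28% = 5.6% of Harbor Shipping BV.
Chain via Highfield Capital LLC (R1): 77% × 56% = 43.12% of Harbor Shipping BV.
Direct interest in Harbor Shipping BV: 5%.
Aggregating (R2): 5.6% + 43.12% + 5% = 53.72%.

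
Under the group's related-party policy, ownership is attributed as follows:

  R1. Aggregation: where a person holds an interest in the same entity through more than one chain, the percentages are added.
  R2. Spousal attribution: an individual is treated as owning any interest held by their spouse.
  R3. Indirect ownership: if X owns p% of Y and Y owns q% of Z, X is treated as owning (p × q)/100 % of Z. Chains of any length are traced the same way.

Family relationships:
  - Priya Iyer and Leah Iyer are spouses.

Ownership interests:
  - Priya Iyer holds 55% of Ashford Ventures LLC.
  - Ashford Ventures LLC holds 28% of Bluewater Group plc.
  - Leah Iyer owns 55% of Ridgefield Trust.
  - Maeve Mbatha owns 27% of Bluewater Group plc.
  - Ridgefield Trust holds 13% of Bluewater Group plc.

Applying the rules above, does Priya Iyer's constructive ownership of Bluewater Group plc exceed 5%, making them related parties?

Yes

By spousal attribution (R2), Priya Iyer is treated as owning Leah Iyer's 55% interest in Ridgefield Trust.
Chain via Ashford Ventures LLC (R3): 55% × 28% = 15.4% of Bluewater Group plc.
Chain via Ridgefield Trust (R3): 55% × 13% = 7.15% of Bluewater Group plc.
Aggregating (R1): 15.4% + 7.15% = 22.55%.
22.55% exceeds the 5% threshold, so Priya is a related party to Bluewater Group plc.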